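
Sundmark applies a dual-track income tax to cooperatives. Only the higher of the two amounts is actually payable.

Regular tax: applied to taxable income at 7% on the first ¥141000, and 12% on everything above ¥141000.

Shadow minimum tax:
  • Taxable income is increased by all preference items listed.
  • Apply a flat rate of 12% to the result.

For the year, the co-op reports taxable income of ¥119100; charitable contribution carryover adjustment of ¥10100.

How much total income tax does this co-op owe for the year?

¥15504

Regular tax:
  ¥119100 × 7% = ¥8337

Shadow minimum tax:
  Adjusted income: ¥119100 + ¥10100 = ¥129200
  ¥129200 × 12% = ¥15504

¥15504 > ¥8337, so the shadow minimum tax is the binding amount.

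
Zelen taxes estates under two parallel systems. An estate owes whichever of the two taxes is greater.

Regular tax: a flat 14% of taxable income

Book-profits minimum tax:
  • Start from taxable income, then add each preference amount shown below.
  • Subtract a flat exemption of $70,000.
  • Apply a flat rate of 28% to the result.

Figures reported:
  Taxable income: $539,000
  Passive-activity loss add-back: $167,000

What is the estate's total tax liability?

Book-profits minimum tax:
  Adjusted income: $539,000 + $167,000 = $706,000
  Less exemption $70,000 → base $636,000
  $636,000 × 28% = $178,080

Regular tax:
  $539,000 × 14% = $75,460

$178,080 > $75,460, so the book-profits minimum tax is the binding amount.

$178,080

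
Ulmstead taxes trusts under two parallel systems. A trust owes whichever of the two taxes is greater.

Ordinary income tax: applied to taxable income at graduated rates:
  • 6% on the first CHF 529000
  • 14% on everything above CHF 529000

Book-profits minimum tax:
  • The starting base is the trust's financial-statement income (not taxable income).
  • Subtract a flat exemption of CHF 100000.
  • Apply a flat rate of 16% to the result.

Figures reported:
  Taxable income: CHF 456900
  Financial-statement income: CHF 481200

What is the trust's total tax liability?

Book-profits minimum tax:
  Base (financial-statement income): CHF 481200
  Less exemption CHF 100000 → base CHF 381200
  CHF 381200 × 16% = CHF 60992

Ordinary income tax:
  CHF 456900 × 6% = CHF 27414

CHF 60992 > CHF 27414, so the book-profits minimum tax is the binding amount.

CHF 60992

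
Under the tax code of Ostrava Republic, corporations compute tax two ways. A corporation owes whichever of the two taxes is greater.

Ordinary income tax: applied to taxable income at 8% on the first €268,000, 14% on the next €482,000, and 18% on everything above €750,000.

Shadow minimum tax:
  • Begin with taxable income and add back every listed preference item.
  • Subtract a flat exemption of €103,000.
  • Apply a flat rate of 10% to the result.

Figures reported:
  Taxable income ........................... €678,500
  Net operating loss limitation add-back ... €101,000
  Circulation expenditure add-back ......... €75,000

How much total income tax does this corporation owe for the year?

Shadow minimum tax:
  Adjusted income: €678,500 + €101,000 + €75,000 = €854,500
  Less exemption €103,000 → base €751,500
  €751,500 × 10% = €75,150

Ordinary income tax:
  €268,000 × 8% = €21,440
  €410,500 × 14% = €57,470
  → €78,910

€78,910 > €75,150, so the ordinary income tax governs.

€78,910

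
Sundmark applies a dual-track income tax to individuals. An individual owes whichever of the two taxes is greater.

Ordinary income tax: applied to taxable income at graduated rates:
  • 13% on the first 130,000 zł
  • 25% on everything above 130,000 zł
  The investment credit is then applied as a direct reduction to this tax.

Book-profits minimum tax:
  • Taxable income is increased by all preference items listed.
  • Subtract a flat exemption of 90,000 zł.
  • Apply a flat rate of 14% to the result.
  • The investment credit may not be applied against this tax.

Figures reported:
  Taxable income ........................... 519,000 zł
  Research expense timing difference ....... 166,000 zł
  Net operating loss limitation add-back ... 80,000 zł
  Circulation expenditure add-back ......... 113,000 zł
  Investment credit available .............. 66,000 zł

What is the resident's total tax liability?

110,320 zł

Ordinary income tax:
  130,000 zł × 13% = 16,900 zł
  389,000 zł × 25% = 97,250 zł
  → 114,150 zł
  Less investment credit 66,000 zł → 48,150 zł

Book-profits minimum tax:
  Adjusted income: 519,000 zł + 166,000 zł + 80,000 zł + 113,000 zł = 878,000 zł
  Less exemption 90,000 zł → base 788,000 zł
  788,000 zł × 14% = 110,320 zł

110,320 zł > 48,150 zł, so the book-profits minimum tax is the binding amount.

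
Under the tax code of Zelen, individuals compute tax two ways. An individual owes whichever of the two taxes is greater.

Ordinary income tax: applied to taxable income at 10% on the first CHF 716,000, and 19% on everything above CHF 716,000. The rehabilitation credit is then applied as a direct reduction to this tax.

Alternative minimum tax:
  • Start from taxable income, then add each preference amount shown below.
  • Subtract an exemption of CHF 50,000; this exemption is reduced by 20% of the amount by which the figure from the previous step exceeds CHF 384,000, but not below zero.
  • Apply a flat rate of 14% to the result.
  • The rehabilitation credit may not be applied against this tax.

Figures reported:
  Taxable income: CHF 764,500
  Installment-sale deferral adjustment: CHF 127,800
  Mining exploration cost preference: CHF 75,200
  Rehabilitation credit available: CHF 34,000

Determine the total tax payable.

CHF 135,450

Alternative minimum tax:
  Adjusted income: CHF 764,500 + CHF 127,800 + CHF 75,200 = CHF 967,500
  Exemption: 20% × (CHF 967,500 − CHF 384,000) = CHF 116,700 ≥ CHF 50,000, so the exemption is fully phased out
  Base: CHF 967,500 − CHF 0 = CHF 967,500
  CHF 967,500 × 14% = CHF 135,450

Ordinary income tax:
  CHF 716,000 × 10% = CHF 71,600
  CHF 48,500 × 19% = CHF 9,215
  → CHF 80,815
  Less rehabilitation credit CHF 34,000 → CHF 46,815

CHF 135,450 > CHF 46,815, so the alternative minimum tax is the binding amount.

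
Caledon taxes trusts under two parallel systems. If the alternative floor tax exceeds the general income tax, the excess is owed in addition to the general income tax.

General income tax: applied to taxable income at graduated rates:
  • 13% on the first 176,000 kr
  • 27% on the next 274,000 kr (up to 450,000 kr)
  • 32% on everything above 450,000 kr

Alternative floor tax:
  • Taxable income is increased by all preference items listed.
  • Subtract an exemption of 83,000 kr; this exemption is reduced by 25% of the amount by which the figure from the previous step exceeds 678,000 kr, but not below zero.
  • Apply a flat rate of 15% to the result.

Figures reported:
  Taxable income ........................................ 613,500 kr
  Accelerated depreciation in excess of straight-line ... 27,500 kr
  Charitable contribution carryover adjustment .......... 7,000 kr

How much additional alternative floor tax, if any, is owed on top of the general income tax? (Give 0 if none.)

0 kr

Alternative floor tax:
  Adjusted income: 613,500 kr + 27,500 kr + 7,000 kr = 648,000 kr
  Exemption: 648,000 kr ≤ 678,000 kr, so full 83,000 kr applies
  Base: 648,000 kr − 83,000 kr = 565,000 kr
  565,000 kr × 15% = 84,750 kr

General income tax:
  176,000 kr × 13% = 22,880 kr
  274,000 kr × 27% = 73,980 kr
  163,500 kr × 32% = 52,320 kr
  → 149,180 kr

84,750 kr ≤ 149,180 kr, so no add-on is due.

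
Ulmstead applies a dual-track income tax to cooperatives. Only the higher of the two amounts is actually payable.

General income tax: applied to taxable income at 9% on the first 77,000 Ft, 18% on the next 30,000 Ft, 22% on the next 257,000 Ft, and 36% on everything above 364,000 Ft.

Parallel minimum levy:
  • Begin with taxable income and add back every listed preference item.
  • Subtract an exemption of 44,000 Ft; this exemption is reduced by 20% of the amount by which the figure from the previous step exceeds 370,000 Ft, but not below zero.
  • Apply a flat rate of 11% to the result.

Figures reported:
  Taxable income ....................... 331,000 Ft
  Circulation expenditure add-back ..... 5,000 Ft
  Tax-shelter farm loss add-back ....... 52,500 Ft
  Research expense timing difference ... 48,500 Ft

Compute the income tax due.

Parallel minimum levy:
  Adjusted income: 331,000 Ft + 5,000 Ft + 52,500 Ft + 48,500 Ft = 437,000 Ft
  Exemption: 44,000 Ft − 20% × (437,000 Ft − 370,000 Ft) = 44,000 Ft − 13,400 Ft = 30,600 Ft
  Base: 437,000 Ft − 30,600 Ft = 406,400 Ft
  406,400 Ft × 11% = 44,704 Ft

General income tax:
  77,000 Ft × 9% = 6,930 Ft
  30,000 Ft × 18% = 5,400 Ft
  224,000 Ft × 22% = 49,280 Ft
  → 61,610 Ft

61,610 Ft > 44,704 Ft, so the general income tax governs.

61,610 Ft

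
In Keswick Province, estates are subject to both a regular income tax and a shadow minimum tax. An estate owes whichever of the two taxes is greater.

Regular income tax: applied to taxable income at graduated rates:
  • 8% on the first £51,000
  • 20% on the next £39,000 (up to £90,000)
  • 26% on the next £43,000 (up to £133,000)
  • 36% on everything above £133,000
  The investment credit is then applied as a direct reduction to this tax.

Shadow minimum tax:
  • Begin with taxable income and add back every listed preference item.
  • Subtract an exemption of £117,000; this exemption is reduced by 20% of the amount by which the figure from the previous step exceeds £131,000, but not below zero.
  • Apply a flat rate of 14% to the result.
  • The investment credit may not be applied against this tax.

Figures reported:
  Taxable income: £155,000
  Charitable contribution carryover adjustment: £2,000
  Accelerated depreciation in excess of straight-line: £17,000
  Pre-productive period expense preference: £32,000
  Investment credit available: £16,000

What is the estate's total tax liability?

£14,980

Shadow minimum tax:
  Adjusted income: £155,000 + £2,000 + £17,000 + £32,000 = £206,000
  Exemption: £117,000 − 20% × (£206,000 − £131,000) = £117,000 − £15,000 = £102,000
  Base: £206,000 − £102,000 = £104,000
  £104,000 × 14% = £14,560

Regular income tax:
  £51,000 × 8% = £4,080
  £39,000 × 20% = £7,800
  £43,000 × 26% = £11,180
  £22,000 × 36% = £7,920
  → £30,980
  Less investment credit £16,000 → £14,980

£14,980 > £14,560, so the regular income tax governs.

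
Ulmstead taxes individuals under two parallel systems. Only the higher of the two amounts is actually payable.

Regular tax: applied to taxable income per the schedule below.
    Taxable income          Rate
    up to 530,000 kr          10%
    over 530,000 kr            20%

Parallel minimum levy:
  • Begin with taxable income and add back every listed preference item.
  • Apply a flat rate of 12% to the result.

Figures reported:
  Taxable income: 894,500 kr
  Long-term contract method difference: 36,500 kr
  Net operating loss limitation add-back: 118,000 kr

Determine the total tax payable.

125,900 kr

Parallel minimum levy:
  Adjusted income: 894,500 kr + 36,500 kr + 118,000 kr = 1,049,000 kr
  1,049,000 kr × 12% = 125,880 kr

Regular tax:
  530,000 kr × 10% = 53,000 kr
  364,500 kr × 20% = 72,900 kr
  → 125,900 kr

125,900 kr > 125,880 kr, so the regular tax governs.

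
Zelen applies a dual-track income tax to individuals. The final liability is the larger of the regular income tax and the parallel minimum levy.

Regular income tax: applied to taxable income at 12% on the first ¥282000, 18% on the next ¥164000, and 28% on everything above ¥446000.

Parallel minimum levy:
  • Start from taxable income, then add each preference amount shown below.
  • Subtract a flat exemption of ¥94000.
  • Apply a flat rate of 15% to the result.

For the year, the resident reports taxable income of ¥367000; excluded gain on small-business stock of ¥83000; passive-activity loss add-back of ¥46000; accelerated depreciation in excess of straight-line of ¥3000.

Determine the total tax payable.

Regular income tax:
  ¥282000 × 12% = ¥33840
  ¥85000 × 18% = ¥15300
  → ¥49140

Parallel minimum levy:
  Adjusted income: ¥367000 + ¥83000 + ¥46000 + ¥3000 = ¥499000
  Less exemption ¥94000 → base ¥405000
  ¥405000 × 15% = ¥60750

¥60750 > ¥49140, so the parallel minimum levy is the binding amount.

¥60750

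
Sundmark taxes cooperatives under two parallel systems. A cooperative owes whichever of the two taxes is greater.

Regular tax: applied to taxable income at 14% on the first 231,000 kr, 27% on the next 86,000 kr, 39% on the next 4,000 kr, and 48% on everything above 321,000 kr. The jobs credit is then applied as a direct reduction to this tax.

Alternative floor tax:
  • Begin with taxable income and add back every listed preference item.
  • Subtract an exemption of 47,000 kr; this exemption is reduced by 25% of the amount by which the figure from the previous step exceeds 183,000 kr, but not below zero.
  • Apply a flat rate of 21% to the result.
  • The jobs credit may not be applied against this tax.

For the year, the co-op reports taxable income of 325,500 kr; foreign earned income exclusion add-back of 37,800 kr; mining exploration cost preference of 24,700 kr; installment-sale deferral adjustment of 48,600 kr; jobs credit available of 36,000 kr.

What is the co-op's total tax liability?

91,686 kr

Alternative floor tax:
  Adjusted income: 325,500 kr + 37,800 kr + 24,700 kr + 48,600 kr = 436,600 kr
  Exemption: 25% × (436,600 kr − 183,000 kr) = 63,400 kr ≥ 47,000 kr, so the exemption is fully phased out
  Base: 436,600 kr − 0 kr = 436,600 kr
  436,600 kr × 21% = 91,686 kr

Regular tax:
  231,000 kr × 14% = 32,340 kr
  86,000 kr × 27% = 23,220 kr
  4,000 kr × 39% = 1,560 kr
  4,500 kr × 48% = 2,160 kr
  → 59,280 kr
  Less jobs credit 36,000 kr → 23,280 kr

91,686 kr > 23,280 kr, so the alternative floor tax is the binding amount.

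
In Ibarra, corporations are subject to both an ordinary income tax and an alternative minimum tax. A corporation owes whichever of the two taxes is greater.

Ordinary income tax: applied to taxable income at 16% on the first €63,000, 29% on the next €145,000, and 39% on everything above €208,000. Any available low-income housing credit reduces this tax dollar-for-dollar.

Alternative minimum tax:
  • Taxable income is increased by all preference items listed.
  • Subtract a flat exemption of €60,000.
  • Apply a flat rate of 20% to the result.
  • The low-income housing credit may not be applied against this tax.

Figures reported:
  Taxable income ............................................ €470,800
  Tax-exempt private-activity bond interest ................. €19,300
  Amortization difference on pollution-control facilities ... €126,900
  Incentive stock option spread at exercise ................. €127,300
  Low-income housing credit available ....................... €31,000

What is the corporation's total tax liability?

€136,860

Alternative minimum tax:
  Adjusted income: €470,800 + €19,300 + €126,900 + €127,300 = €744,300
  Less exemption €60,000 → base €684,300
  €684,300 × 20% = €136,860

Ordinary income tax:
  €63,000 × 16% = €10,080
  €145,000 × 29% = €42,050
  €262,800 × 39% = €102,492
  → €154,622
  Less low-income housing credit €31,000 → €123,622

€136,860 > €123,622, so the alternative minimum tax is the binding amount.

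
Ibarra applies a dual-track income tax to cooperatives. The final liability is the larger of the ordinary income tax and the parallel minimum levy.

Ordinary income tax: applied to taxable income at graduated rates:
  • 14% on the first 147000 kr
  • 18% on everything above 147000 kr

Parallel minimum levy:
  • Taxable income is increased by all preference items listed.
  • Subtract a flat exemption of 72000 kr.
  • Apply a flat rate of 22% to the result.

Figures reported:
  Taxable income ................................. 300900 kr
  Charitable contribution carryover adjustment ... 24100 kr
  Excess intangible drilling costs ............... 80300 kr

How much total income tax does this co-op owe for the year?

73326 kr

Parallel minimum levy:
  Adjusted income: 300900 kr + 24100 kr + 80300 kr = 405300 kr
  Less exemption 72000 kr → base 333300 kr
  333300 kr × 22% = 73326 kr

Ordinary income tax:
  147000 kr × 14% = 20580 kr
  153900 kr × 18% = 27702 kr
  → 48282 kr

73326 kr > 48282 kr, so the parallel minimum levy is the binding amount.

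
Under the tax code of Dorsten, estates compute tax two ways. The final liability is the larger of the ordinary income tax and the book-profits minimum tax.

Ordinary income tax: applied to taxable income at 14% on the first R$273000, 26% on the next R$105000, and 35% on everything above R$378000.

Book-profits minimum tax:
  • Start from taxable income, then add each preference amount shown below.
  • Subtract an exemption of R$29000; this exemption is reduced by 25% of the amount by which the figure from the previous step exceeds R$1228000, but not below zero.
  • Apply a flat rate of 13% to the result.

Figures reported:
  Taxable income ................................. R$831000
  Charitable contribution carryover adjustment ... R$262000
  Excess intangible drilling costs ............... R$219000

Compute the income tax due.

R$224070

Book-profits minimum tax:
  Adjusted income: R$831000 + R$262000 + R$219000 = R$1312000
  Exemption: R$29000 − 25% × (R$1312000 − R$1228000) = R$29000 − R$21000 = R$8000
  Base: R$1312000 − R$8000 = R$1304000
  R$1304000 × 13% = R$169520

Ordinary income tax:
  R$273000 × 14% = R$38220
  R$105000 × 26% = R$27300
  R$453000 × 35% = R$158550
  → R$224070

R$224070 > R$169520, so the ordinary income tax governs.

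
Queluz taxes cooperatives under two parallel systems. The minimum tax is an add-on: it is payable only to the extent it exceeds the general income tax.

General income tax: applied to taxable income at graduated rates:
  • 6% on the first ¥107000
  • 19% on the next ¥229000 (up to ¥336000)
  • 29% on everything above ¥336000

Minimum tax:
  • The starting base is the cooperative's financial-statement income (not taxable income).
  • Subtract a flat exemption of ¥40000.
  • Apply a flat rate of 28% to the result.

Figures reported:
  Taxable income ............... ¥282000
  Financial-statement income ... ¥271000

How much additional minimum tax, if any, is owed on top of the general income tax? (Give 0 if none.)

¥25010

Minimum tax:
  Base (financial-statement income): ¥271000
  Less exemption ¥40000 → base ¥231000
  ¥231000 × 28% = ¥64680

General income tax:
  ¥107000 × 6% = ¥6420
  ¥175000 × 19% = ¥33250
  → ¥39670

Excess of minimum tax over general income tax: ¥64680 − ¥39670 = ¥25010.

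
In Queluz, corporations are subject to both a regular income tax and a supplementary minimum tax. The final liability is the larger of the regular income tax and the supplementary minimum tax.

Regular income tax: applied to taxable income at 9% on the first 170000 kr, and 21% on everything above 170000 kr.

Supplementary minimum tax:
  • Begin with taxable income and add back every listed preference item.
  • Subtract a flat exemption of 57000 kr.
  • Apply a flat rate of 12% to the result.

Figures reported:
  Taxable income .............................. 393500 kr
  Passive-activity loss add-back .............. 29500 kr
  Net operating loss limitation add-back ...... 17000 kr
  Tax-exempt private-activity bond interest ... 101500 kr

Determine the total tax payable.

62235 kr

Supplementary minimum tax:
  Adjusted income: 393500 kr + 29500 kr + 17000 kr + 101500 kr = 541500 kr
  Less exemption 57000 kr → base 484500 kr
  484500 kr × 12% = 58140 kr

Regular income tax:
  170000 kr × 9% = 15300 kr
  223500 kr × 21% = 46935 kr
  → 62235 kr

62235 kr > 58140 kr, so the regular income tax governs.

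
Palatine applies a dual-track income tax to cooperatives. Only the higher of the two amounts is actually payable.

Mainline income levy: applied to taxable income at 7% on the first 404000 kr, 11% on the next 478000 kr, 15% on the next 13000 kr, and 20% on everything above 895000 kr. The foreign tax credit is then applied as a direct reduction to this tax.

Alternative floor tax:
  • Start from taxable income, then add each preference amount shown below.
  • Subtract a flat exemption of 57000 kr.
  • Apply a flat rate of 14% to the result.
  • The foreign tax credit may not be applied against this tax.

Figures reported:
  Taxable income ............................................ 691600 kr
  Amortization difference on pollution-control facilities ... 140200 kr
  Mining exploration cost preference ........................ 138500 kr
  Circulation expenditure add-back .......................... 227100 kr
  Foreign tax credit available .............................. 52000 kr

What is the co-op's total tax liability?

159656 kr

Mainline income levy:
  404000 kr × 7% = 28280 kr
  287600 kr × 11% = 31636 kr
  → 59916 kr
  Less foreign tax credit 52000 kr → 7916 kr

Alternative floor tax:
  Adjusted income: 691600 kr + 140200 kr + 138500 kr + 227100 kr = 1197400 kr
  Less exemption 57000 kr → base 1140400 kr
  1140400 kr × 14% = 159656 kr

159656 kr > 7916 kr, so the alternative floor tax is the binding amount.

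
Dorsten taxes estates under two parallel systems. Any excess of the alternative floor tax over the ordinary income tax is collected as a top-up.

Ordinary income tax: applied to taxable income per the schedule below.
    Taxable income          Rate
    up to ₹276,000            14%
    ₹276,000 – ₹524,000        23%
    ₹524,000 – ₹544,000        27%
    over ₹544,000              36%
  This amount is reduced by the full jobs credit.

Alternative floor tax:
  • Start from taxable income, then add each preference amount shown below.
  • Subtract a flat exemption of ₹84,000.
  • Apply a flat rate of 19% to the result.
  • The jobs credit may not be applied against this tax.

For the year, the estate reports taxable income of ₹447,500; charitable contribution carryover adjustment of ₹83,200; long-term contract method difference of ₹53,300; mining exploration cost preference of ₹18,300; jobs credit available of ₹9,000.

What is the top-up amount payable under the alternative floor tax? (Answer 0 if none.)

Ordinary income tax:
  ₹276,000 × 14% = ₹38,640
  ₹171,500 × 23% = ₹39,445
  → ₹78,085
  Less jobs credit ₹9,000 → ₹69,085

Alternative floor tax:
  Adjusted income: ₹447,500 + ₹83,200 + ₹53,300 + ₹18,300 = ₹602,300
  Less exemption ₹84,000 → base ₹518,300
  ₹518,300 × 19% = ₹98,477

Excess of alternative floor tax over ordinary income tax: ₹98,477 − ₹69,085 = ₹29,392.

₹29,392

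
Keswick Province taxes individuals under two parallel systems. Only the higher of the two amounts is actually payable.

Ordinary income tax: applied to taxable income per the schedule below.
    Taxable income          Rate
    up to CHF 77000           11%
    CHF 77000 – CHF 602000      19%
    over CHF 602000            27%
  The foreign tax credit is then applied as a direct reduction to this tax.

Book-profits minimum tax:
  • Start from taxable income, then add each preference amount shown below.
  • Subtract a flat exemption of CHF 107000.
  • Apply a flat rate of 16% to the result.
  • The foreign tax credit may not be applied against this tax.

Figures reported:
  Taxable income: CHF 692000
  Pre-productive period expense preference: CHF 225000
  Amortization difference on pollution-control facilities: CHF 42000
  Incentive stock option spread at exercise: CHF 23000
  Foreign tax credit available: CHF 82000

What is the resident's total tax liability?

CHF 140000

Ordinary income tax:
  CHF 77000 × 11% = CHF 8470
  CHF 525000 × 19% = CHF 99750
  CHF 90000 × 27% = CHF 24300
  → CHF 132520
  Less foreign tax credit CHF 82000 → CHF 50520

Book-profits minimum tax:
  Adjusted income: CHF 692000 + CHF 225000 + CHF 42000 + CHF 23000 = CHF 982000
  Less exemption CHF 107000 → base CHF 875000
  CHF 875000 × 16% = CHF 140000

CHF 140000 > CHF 50520, so the book-profits minimum tax is the binding amount.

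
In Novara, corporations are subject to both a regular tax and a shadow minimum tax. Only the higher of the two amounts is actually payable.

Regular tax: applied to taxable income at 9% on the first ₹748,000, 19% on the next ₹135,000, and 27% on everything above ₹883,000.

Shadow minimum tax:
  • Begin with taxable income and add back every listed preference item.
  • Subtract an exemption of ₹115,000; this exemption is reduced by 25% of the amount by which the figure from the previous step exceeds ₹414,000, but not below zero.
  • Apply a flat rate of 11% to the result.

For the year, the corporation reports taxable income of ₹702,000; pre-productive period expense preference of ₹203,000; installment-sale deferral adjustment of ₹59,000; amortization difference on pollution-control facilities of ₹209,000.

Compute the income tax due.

₹129,030

Shadow minimum tax:
  Adjusted income: ₹702,000 + ₹203,000 + ₹59,000 + ₹209,000 = ₹1,173,000
  Exemption: 25% × (₹1,173,000 − ₹414,000) = ₹189,750 ≥ ₹115,000, so the exemption is fully phased out
  Base: ₹1,173,000 − ₹0 = ₹1,173,000
  ₹1,173,000 × 11% = ₹129,030

Regular tax:
  ₹702,000 × 9% = ₹63,180

₹129,030 > ₹63,180, so the shadow minimum tax is the binding amount.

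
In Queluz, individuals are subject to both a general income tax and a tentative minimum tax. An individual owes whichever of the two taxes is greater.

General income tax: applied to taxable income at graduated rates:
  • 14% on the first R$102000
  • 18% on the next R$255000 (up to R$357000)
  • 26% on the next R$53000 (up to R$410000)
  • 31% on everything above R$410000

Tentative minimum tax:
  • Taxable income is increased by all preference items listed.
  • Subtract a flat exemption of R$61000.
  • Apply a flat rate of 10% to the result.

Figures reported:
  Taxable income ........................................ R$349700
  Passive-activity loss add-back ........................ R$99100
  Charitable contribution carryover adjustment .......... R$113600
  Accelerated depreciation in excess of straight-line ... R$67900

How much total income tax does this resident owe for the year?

General income tax:
  R$102000 × 14% = R$14280
  R$247700 × 18% = R$44586
  → R$58866

Tentative minimum tax:
  Adjusted income: R$349700 + R$99100 + R$113600 + R$67900 = R$630300
  Less exemption R$61000 → base R$569300
  R$569300 × 10% = R$56930

R$58866 > R$56930, so the general income tax governs.

R$58866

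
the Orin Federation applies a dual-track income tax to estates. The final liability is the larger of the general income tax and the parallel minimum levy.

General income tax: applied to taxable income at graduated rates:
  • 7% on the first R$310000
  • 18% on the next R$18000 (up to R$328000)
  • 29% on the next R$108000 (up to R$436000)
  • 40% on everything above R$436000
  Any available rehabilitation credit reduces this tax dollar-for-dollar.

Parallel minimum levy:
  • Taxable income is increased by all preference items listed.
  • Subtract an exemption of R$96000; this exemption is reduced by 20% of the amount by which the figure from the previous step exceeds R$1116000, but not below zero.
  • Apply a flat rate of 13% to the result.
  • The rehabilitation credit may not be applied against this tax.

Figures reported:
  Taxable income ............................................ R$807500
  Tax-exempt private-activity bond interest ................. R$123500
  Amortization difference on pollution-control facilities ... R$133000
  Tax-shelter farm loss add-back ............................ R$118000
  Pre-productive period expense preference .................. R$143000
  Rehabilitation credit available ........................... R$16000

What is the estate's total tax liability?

Parallel minimum levy:
  Adjusted income: R$807500 + R$123500 + R$133000 + R$118000 + R$143000 = R$1325000
  Exemption: R$96000 − 20% × (R$1325000 − R$1116000) = R$96000 − R$41800 = R$54200
  Base: R$1325000 − R$54200 = R$1270800
  R$1270800 × 13% = R$165204

General income tax:
  R$310000 × 7% = R$21700
  R$18000 × 18% = R$3240
  R$108000 × 29% = R$31320
  R$371500 × 40% = R$148600
  → R$204860
  Less rehabilitation credit R$16000 → R$188860

R$188860 > R$165204, so the general income tax governs.

R$188860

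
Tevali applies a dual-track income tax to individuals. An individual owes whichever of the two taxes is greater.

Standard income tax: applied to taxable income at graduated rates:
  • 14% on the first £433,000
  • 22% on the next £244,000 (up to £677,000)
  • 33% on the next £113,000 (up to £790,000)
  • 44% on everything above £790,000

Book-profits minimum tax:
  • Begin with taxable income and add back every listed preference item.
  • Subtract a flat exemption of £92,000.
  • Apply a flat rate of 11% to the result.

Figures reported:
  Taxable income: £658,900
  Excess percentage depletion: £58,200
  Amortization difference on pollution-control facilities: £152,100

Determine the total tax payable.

£110,318

Book-profits minimum tax:
  Adjusted income: £658,900 + £58,200 + £152,100 = £869,200
  Less exemption £92,000 → base £777,200
  £777,200 × 11% = £85,492

Standard income tax:
  £433,000 × 14% = £60,620
  £225,900 × 22% = £49,698
  → £110,318

£110,318 > £85,492, so the standard income tax governs.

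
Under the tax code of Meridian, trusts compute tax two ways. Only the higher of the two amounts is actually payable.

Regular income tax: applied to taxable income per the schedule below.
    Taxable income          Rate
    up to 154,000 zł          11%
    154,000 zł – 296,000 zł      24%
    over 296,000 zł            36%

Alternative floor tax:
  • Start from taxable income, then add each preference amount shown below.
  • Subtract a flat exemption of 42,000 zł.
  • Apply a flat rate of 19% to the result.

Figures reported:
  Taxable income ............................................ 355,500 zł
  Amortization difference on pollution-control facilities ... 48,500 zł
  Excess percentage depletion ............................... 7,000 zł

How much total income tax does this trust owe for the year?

72,440 zł

Alternative floor tax:
  Adjusted income: 355,500 zł + 48,500 zł + 7,000 zł = 411,000 zł
  Less exemption 42,000 zł → base 369,000 zł
  369,000 zł × 19% = 70,110 zł

Regular income tax:
  154,000 zł × 11% = 16,940 zł
  142,000 zł × 24% = 34,080 zł
  59,500 zł × 36% = 21,420 zł
  → 72,440 zł

72,440 zł > 70,110 zł, so the regular income tax governs.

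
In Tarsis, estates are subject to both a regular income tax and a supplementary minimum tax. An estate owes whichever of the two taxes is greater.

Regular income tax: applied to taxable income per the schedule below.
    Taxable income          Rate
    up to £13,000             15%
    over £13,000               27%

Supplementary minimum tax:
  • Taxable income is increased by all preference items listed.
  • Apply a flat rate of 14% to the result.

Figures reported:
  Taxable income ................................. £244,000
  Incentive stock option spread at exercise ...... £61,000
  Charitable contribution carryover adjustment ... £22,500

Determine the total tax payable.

£64,320

Supplementary minimum tax:
  Adjusted income: £244,000 + £61,000 + £22,500 = £327,500
  £327,500 × 14% = £45,850

Regular income tax:
  £13,000 × 15% = £1,950
  £231,000 × 27% = £62,370
  → £64,320

£64,320 > £45,850, so the regular income tax governs.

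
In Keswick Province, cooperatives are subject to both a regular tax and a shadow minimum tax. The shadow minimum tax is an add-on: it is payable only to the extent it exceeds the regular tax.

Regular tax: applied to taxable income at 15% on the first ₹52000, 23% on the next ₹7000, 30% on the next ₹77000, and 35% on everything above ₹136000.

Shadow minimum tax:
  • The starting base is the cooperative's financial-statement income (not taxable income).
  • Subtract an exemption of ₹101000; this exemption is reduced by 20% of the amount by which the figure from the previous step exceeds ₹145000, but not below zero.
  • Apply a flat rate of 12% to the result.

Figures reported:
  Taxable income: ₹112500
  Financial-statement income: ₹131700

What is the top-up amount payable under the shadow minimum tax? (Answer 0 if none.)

Regular tax:
  ₹52000 × 15% = ₹7800
  ₹7000 × 23% = ₹1610
  ₹53500 × 30% = ₹16050
  → ₹25460

Shadow minimum tax:
  Base (financial-statement income): ₹131700
  Exemption: ₹131700 ≤ ₹145000, so full ₹101000 applies
  Base: ₹131700 − ₹101000 = ₹30700
  ₹30700 × 12% = ₹3684

₹3684 ≤ ₹25460, so no add-on is due.

₹0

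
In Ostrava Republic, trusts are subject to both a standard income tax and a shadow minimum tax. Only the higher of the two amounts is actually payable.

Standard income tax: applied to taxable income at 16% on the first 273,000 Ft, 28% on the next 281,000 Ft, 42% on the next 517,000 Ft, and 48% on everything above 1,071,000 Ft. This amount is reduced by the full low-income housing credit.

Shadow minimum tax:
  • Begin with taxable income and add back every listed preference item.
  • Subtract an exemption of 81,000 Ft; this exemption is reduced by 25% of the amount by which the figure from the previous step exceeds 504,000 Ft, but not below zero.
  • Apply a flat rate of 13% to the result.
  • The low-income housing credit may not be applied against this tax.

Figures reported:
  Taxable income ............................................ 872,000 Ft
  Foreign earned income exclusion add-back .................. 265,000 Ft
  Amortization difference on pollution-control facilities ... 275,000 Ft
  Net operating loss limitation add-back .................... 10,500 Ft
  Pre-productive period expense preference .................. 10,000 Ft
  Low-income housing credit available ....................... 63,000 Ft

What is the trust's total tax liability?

192,920 Ft

Standard income tax:
  273,000 Ft × 16% = 43,680 Ft
  281,000 Ft × 28% = 78,680 Ft
  318,000 Ft × 42% = 133,560 Ft
  → 255,920 Ft
  Less low-income housing credit 63,000 Ft → 192,920 Ft

Shadow minimum tax:
  Adjusted income: 872,000 Ft + 265,000 Ft + 275,000 Ft + 10,500 Ft + 10,000 Ft = 1,432,500 Ft
  Exemption: 25% × (1,432,500 Ft − 504,000 Ft) = 232,125 Ft ≥ 81,000 Ft, so the exemption is fully phased out
  Base: 1,432,500 Ft − 0 Ft = 1,432,500 Ft
  1,432,500 Ft × 13% = 186,225 Ft

192,920 Ft > 186,225 Ft, so the standard income tax governs.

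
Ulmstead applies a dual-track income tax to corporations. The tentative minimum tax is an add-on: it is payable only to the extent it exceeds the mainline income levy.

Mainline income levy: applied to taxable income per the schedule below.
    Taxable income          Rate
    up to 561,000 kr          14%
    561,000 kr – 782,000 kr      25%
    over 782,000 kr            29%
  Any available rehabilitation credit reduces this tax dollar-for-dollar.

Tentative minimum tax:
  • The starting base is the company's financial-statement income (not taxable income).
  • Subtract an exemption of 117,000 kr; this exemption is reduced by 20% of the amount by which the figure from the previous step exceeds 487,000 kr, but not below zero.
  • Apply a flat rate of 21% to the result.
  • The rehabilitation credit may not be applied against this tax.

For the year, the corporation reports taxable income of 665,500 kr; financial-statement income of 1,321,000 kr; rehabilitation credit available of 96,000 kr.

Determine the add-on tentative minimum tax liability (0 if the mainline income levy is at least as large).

268,745 kr

Mainline income levy:
  561,000 kr × 14% = 78,540 kr
  104,500 kr × 25% = 26,125 kr
  → 104,665 kr
  Less rehabilitation credit 96,000 kr → 8,665 kr

Tentative minimum tax:
  Base (financial-statement income): 1,321,000 kr
  Exemption: 20% × (1,321,000 kr − 487,000 kr) = 166,800 kr ≥ 117,000 kr, so the exemption is fully phased out
  Base: 1,321,000 kr − 0 kr = 1,321,000 kr
  1,321,000 kr × 21% = 277,410 kr

Excess of tentative minimum tax over mainline income levy: 277,410 kr − 8,665 kr = 268,745 kr.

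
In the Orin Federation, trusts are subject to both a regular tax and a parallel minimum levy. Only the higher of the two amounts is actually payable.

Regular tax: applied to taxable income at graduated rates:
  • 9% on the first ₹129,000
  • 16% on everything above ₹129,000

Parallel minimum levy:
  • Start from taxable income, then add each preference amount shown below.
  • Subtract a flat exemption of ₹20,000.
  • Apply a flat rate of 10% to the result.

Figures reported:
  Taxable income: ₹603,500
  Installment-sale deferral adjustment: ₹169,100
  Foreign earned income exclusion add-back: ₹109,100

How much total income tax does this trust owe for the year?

₹87,530

Parallel minimum levy:
  Adjusted income: ₹603,500 + ₹169,100 + ₹109,100 = ₹881,700
  Less exemption ₹20,000 → base ₹861,700
  ₹861,700 × 10% = ₹86,170

Regular tax:
  ₹129,000 × 9% = ₹11,610
  ₹474,500 × 16% = ₹75,920
  → ₹87,530

₹87,530 > ₹86,170, so the regular tax governs.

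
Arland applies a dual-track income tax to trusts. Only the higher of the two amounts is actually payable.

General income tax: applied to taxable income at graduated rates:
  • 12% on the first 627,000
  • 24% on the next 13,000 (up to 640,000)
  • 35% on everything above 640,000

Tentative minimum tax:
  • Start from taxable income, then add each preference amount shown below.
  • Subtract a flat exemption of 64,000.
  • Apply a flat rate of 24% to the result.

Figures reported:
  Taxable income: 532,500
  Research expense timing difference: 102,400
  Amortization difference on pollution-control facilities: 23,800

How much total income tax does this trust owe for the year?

142,728

Tentative minimum tax:
  Adjusted income: 532,500 + 102,400 + 23,800 = 658,700
  Less exemption 64,000 → base 594,700
  594,700 × 24% = 142,728

General income tax:
  532,500 × 12% = 63,900

142,728 > 63,900, so the tentative minimum tax is the binding amount.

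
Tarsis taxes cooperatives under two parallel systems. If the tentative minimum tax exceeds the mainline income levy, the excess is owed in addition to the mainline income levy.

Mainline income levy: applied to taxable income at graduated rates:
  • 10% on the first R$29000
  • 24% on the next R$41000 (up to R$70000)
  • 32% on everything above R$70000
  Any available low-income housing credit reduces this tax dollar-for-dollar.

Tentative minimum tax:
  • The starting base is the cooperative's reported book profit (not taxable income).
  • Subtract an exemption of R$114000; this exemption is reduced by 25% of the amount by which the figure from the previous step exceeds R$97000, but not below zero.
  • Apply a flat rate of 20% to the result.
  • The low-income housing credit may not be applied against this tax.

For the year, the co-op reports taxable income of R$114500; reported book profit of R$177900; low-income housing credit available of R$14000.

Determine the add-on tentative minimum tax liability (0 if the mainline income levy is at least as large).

R$3845

Tentative minimum tax:
  Base (reported book profit): R$177900
  Exemption: R$114000 − 25% × (R$177900 − R$97000) = R$114000 − R$20225 = R$93775
  Base: R$177900 − R$93775 = R$84125
  R$84125 × 20% = R$16825

Mainline income levy:
  R$29000 × 10% = R$2900
  R$41000 × 24% = R$9840
  R$44500 × 32% = R$14240
  → R$26980
  Less low-income housing credit R$14000 → R$12980

Excess of tentative minimum tax over mainline income levy: R$16825 − R$12980 = R$3845.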